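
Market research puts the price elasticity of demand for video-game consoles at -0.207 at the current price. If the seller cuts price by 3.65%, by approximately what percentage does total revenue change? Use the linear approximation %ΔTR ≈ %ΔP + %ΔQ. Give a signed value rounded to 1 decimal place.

%ΔQ ≈ Ed × %ΔP = (-0.207) × (-3.65%) = +0.7556%
%ΔTR ≈ %ΔP + %ΔQ = (-3.65%) + (+0.7556%) = -2.8945%

-2.9%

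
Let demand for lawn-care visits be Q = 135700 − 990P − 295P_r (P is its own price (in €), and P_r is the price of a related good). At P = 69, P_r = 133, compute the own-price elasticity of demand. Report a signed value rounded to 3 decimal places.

-2.426

At the given values, Q = 135700 − 990(69) − 295(133) = 28155.
∂Q/∂P = −990.
E = (-990) × (69/28155) = -2.42621…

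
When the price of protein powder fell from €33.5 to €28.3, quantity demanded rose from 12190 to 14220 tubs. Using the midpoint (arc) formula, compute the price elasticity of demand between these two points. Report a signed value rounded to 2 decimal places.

-0.91

%ΔQ = (14220 − 12190) / [(12190 + 14220)/2] = 2030/13205 = 0.153729…
%ΔP = (28.3 − 33.5) / [(33.5 + 28.3)/2] = -5.2/30.9 = -0.168284…
Arc Ed = %ΔQ / %ΔP = (2030/13205) / (-5.2/30.9) = -0.9135…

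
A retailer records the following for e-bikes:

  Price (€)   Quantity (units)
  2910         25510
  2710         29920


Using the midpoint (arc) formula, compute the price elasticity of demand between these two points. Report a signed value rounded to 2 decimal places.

%ΔQ = (29920 − 25510) / [(25510 + 29920)/2] = 4410/27715 = 0.159119…
%ΔP = (2710 − 2910) / [(2910 + 2710)/2] = -200/2810 = -0.071174…
Arc Ed = %ΔQ / %ΔP = (4410/27715) / (-200/2810) = -2.2356…

-2.24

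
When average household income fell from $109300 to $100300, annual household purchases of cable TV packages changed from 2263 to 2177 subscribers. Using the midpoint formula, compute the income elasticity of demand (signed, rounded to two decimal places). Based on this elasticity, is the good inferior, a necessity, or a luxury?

0.45; necessity

%ΔQ = (2177 − 2263)/[( 2263 + 2177)/2] = -86/2220 = -0.038738…
%ΔIncome = (100300 − 109300)/[( 109300 + 100300)/2] = -9000/104800 = -0.085877…
E_income = (-86/2220) / (-9000/104800) = 0.4510…
0 < E_income < 1 ⇒ normal good, necessity.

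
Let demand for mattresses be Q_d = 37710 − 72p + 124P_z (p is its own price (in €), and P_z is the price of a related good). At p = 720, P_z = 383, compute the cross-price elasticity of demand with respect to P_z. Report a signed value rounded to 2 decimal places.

At the given values, Q_d = 37710 − 72(720) + 124(383) = 33362.
∂Q_d/∂P_z = 124.
E = (124) × (383/33362) = 1.4235…

1.42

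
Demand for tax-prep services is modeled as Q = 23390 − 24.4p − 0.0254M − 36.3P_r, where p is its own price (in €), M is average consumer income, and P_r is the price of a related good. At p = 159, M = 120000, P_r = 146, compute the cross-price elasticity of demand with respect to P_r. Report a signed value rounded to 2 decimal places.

-0.47

At the given values, Q = 23390 − 24.4(159) − 0.0254(120000) − 36.3(146) = 11162.6.
∂Q/∂P_r = -36.3.
E = (-36.3) × (146/11162.6) = -0.4747…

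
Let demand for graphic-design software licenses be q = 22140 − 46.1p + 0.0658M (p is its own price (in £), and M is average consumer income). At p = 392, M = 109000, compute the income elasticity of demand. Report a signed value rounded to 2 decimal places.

At the given values, q = 22140 − 46.1(392) + 0.0658(109000) = 11241.
∂q/∂M = 0.0658.
E = (0.0658) × (109000/11241) = 0.6380…

0.64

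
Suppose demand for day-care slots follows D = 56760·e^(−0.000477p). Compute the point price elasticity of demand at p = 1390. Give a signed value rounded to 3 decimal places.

dD/dp = −0.000477·D = -13.9512. At p = 1390, D = 29247.7.
Ed = (dD/dp)·(p/D) = (-13.9512) × (1390/29247.7) = -0.66303

-0.663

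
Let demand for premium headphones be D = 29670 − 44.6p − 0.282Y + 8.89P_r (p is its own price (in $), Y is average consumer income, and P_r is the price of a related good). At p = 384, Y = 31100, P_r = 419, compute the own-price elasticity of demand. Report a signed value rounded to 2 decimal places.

-2.28

At the given values, D = 29670 − 44.6(384) − 0.282(31100) + 8.89(419) = 7498.31.
∂D/∂p = −44.6.
E = (-44.6) × (384/7498.31) = -2.2840…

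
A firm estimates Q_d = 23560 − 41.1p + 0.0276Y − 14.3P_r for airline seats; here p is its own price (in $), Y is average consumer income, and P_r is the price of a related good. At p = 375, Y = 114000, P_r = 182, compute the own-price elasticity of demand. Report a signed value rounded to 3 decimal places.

-1.773

At the given values, Q_d = 23560 − 41.1(375) + 0.0276(114000) − 14.3(182) = 8691.3.
∂Q_d/∂p = −41.1.
E = (-41.1) × (375/8691.3) = -1.77332…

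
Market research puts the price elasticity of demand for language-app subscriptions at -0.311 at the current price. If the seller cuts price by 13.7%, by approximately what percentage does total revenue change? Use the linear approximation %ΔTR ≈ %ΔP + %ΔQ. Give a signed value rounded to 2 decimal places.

%ΔQ ≈ Ed × %ΔP = (-0.311) × (-13.7%) = +4.2607%
%ΔTR ≈ %ΔP + %ΔQ = (-13.7%) + (+4.2607%) = -9.4393%

-9.44%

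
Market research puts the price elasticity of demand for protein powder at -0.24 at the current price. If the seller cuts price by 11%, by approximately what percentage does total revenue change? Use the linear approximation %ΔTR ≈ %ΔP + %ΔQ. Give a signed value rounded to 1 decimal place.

-8.4%

%ΔQ ≈ Ed × %ΔP = (-0.24) × (-11%) = +2.6400%
%ΔTR ≈ %ΔP + %ΔQ = (-11%) + (+2.6400%) = -8.3600%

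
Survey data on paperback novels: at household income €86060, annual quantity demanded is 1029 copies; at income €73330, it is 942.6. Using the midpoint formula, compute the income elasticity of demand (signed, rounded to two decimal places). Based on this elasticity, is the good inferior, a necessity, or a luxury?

0.55; necessity

%ΔQ = (942.6 − 1029)/[( 1029 + 942.6)/2] = -86.4/985.8 = -0.087644…
%ΔIncome = (73330 − 86060)/[( 86060 + 73330)/2] = -12730/79695 = -0.159733…
E_income = (-86.4/985.8) / (-12730/79695) = 0.5486…
0 < E_income < 1 ⇒ normal good, necessity.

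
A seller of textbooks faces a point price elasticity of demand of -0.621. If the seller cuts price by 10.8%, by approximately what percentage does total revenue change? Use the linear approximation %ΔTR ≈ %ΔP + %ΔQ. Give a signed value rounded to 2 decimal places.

-4.09%

%ΔQ ≈ Ed × %ΔP = (-0.621) × (-10.8%) = +6.7068%
%ΔTR ≈ %ΔP + %ΔQ = (-10.8%) + (+6.7068%) = -4.0932%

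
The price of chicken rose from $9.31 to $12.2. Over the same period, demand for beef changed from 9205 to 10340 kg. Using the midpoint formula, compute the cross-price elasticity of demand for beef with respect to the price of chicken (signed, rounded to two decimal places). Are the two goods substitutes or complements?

%ΔQ_{beef} = (10340 − 9205)/avg = 1135/9772.5 = 0.116142…
%ΔP_{chicken} = (12.2 − 9.31)/avg = 2.89/10.755 = 0.268712…
E_cross = (1135/9772.5) / (2.89/10.755) = 0.4322…
E_cross > 0 ⇒ the goods are substitutes.

0.43; substitutes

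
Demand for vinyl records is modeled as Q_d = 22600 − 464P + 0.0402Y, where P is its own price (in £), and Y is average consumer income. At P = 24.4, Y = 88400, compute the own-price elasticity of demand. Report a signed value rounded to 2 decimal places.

At the given values, Q_d = 22600 − 464(24.4) + 0.0402(88400) = 14832.08.
∂Q_d/∂P = −464.
E = (-464) × (24.4/14832.08) = -0.7633…

-0.76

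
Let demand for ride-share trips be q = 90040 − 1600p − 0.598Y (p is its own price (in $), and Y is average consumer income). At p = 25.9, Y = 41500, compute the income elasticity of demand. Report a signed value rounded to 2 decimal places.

At the given values, q = 90040 − 1600(25.9) − 0.598(41500) = 23783.
∂q/∂Y = -0.598.
E = (-0.598) × (41500/23783) = -1.0434…

-1.04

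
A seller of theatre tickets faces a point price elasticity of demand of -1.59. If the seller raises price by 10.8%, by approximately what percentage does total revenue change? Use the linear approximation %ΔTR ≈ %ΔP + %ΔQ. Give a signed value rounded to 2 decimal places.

%ΔQ ≈ Ed × %ΔP = (-1.59) × (+10.8%) = -17.1720%
%ΔTR ≈ %ΔP + %ΔQ = (+10.8%) + (-17.1720%) = -6.3720%

-6.37%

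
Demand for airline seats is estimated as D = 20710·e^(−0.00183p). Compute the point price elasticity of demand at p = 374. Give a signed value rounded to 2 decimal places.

dD/dp = −0.00183·D = -19.1158. At p = 374, D = 10445.8.
Ed = (dD/dp)·(p/D) = (-19.1158) × (374/10445.8) = -0.6844…

-0.68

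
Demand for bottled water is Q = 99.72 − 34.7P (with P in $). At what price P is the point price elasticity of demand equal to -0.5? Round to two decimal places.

0.96

Ed = −34.7P/(99.72 − 34.7P). Set this equal to -0.5:
34.7P = 0.5·(99.72 − 34.7P) ⇒ 34.7P(1 + 0.5) = 0.5·99.72
P = 0.5·99.72 / (34.7·1.5) = 0.9579…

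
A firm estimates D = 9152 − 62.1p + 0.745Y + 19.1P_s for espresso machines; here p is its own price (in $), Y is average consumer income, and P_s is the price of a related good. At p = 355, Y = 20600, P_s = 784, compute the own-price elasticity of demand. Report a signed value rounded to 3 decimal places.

At the given values, D = 9152 − 62.1(355) + 0.745(20600) + 19.1(784) = 17427.9.
∂D/∂p = −62.1.
E = (-62.1) × (355/17427.9) = -1.26495…

-1.265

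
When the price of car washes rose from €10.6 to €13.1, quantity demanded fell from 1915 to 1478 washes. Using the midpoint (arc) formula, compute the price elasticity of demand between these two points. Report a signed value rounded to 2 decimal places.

-1.22

%ΔQ = (1478 − 1915) / [(1915 + 1478)/2] = -437/1696.5 = -0.257589…
%ΔP = (13.1 − 10.6) / [(10.6 + 13.1)/2] = 2.5/11.85 = 0.210970…
Arc Ed = %ΔQ / %ΔP = (-437/1696.5) / (2.5/11.85) = -1.2209…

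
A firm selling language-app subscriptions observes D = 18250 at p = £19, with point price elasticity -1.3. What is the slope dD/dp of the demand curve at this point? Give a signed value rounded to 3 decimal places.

Ed = (dD/dp)·(p/D) ⇒ dD/dp = Ed·D/p = (-1.3)·18250/19 = -1248.68421…

-1248.684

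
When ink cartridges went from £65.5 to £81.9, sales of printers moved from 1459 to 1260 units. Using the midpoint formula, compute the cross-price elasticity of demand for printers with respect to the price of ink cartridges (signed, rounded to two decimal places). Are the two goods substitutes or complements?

-0.66; complements

%ΔQ_{printers} = (1260 − 1459)/avg = -199/1359.5 = -0.146377…
%ΔP_{ink cartridges} = (81.9 − 65.5)/avg = 16.4/73.7 = 0.222523…
E_cross = (-199/1359.5) / (16.4/73.7) = -0.6578…
E_cross < 0 ⇒ the goods are complements.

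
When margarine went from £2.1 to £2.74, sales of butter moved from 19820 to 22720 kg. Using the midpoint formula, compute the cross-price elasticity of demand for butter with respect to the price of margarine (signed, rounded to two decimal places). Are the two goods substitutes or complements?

%ΔQ_{butter} = (22720 − 19820)/avg = 2900/21270 = 0.136342…
%ΔP_{margarine} = (2.74 − 2.1)/avg = 0.64/2.42 = 0.264462…
E_cross = (2900/21270) / (0.64/2.42) = 0.5155…
E_cross > 0 ⇒ the goods are substitutes.

0.52; substitutes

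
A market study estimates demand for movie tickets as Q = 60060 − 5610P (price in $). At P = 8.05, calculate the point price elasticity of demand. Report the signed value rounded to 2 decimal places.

dQ/dP = −5610. At P = 8.05, Q = 60060 − 5610(8.05) = 14899.5.
Ed = (dQ/dP)·(P/Q) = −5610 × (8.05/14899.5) = -3.0310…

-3.03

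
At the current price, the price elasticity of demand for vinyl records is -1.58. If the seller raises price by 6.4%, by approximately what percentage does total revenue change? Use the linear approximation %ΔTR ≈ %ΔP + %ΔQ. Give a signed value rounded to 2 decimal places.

%ΔQ ≈ Ed × %ΔP = (-1.58) × (+6.4%) = -10.1120%
%ΔTR ≈ %ΔP + %ΔQ = (+6.4%) + (-10.1120%) = -3.7120%

-3.71%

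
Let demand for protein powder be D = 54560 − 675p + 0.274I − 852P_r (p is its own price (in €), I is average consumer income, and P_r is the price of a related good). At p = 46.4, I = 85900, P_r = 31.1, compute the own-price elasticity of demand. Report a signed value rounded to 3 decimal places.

-1.544

At the given values, D = 54560 − 675(46.4) + 0.274(85900) − 852(31.1) = 20279.4.
∂D/∂p = −675.
E = (-675) × (46.4/20279.4) = -1.54442…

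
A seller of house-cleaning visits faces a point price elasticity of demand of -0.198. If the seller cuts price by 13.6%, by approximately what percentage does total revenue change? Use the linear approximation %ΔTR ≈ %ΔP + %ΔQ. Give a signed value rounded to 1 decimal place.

-10.9%

%ΔQ ≈ Ed × %ΔP = (-0.198) × (-13.6%) = +2.6928%
%ΔTR ≈ %ΔP + %ΔQ = (-13.6%) + (+2.6928%) = -10.9072%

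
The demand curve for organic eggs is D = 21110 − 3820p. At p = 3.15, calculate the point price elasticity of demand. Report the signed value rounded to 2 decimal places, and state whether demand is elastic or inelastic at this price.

-1.33; elastic

dD/dp = −3820. At p = 3.15, D = 21110 − 3820(3.15) = 9077.
Ed = (dD/dp)·(p/D) = −3820 × (3.15/9077) = -1.3256…
|Ed| = 1.33 > 1, so demand is elastic.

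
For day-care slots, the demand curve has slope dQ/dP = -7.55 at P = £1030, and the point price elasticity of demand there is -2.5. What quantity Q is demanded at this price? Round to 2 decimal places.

3110.60

Ed = (dQ/dP)·(P/Q) ⇒ Q = (dQ/dP)·P/Ed = (-7.55)·1030/(-2.5) = 3110.6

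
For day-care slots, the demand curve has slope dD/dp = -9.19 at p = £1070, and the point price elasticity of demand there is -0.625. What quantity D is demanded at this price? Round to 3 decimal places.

Ed = (dD/dp)·(p/D) ⇒ D = (dD/dp)·p/Ed = (-9.19)·1070/(-0.625) = 15733.28

15733.280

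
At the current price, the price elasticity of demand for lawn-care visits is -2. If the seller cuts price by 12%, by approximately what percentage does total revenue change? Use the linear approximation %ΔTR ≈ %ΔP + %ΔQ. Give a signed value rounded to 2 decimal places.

+12.00%

%ΔQ ≈ Ed × %ΔP = (-2) × (-12%) = +24.0000%
%ΔTR ≈ %ΔP + %ΔQ = (-12%) + (+24.0000%) = +12.0000%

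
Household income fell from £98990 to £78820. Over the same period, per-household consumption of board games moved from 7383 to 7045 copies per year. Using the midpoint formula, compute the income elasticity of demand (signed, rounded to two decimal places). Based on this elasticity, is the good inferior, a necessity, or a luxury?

0.21; necessity

%ΔQ = (7045 − 7383)/[( 7383 + 7045)/2] = -338/7214 = -0.046853…
%ΔIncome = (78820 − 98990)/[( 98990 + 78820)/2] = -20170/88905 = -0.226871…
E_income = (-338/7214) / (-20170/88905) = 0.2065…
0 < E_income < 1 ⇒ normal good, necessity.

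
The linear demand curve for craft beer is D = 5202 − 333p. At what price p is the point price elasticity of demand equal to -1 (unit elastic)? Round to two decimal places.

Ed = −333p/(5202 − 333p). Set this equal to -1:
333p = 1·(5202 − 333p) ⇒ 333p(1 + 1) = 1·5202
p = 1·5202 / (333·2) = 7.8108…

7.81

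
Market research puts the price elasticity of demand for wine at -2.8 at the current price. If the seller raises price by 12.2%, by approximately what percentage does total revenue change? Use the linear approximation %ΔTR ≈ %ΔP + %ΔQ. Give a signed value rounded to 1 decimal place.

-22.0%

%ΔQ ≈ Ed × %ΔP = (-2.8) × (+12.2%) = -34.1600%
%ΔTR ≈ %ΔP + %ΔQ = (+12.2%) + (-34.1600%) = -21.9600%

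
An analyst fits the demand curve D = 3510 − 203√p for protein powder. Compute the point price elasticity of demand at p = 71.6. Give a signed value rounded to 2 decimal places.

dD/dp = −203/(2√p) = -11.9953. At p = 71.6, D = 1792.28.
Ed = (dD/dp)·(p/D) = (-11.9953) × (71.6/1792.28) = -0.4792…

-0.48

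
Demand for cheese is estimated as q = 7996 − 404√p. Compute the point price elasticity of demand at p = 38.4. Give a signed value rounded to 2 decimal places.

-0.23

dq/dp = −404/(2√p) = -32.5976. At p = 38.4, q = 5492.5.
Ed = (dq/dp)·(p/q) = (-32.5976) × (38.4/5492.5) = -0.2279…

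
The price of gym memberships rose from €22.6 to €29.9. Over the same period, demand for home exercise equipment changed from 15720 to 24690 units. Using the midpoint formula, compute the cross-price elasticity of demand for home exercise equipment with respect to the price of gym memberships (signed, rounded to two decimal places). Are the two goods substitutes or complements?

%ΔQ_{home exercise equipment} = (24690 − 15720)/avg = 8970/20205 = 0.443949…
%ΔP_{gym memberships} = (29.9 − 22.6)/avg = 7.3/26.25 = 0.278095…
E_cross = (8970/20205) / (7.3/26.25) = 1.5963…
E_cross > 0 ⇒ the goods are substitutes.

1.60; substitutes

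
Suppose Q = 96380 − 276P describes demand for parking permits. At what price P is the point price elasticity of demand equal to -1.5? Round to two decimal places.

Ed = −276P/(96380 − 276P). Set this equal to -1.5:
276P = 1.5·(96380 − 276P) ⇒ 276P(1 + 1.5) = 1.5·96380
P = 1.5·96380 / (276·2.5) = 209.5217…

209.52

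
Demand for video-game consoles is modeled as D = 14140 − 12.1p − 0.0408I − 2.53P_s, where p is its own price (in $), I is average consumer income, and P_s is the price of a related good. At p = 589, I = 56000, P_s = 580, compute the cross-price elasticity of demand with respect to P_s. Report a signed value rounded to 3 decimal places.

-0.450

At the given values, D = 14140 − 12.1(589) − 0.0408(56000) − 2.53(580) = 3260.9.
∂D/∂P_s = -2.53.
E = (-2.53) × (580/3260.9) = -0.44999…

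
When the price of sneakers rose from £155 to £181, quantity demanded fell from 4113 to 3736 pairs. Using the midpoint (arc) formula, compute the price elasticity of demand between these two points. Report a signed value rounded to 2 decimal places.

%ΔQ = (3736 − 4113) / [(4113 + 3736)/2] = -377/3924.5 = -0.096063…
%ΔP = (181 − 155) / [(155 + 181)/2] = 26/168 = 0.154761…
Arc Ed = %ΔQ / %ΔP = (-377/3924.5) / (26/168) = -0.6207…

-0.62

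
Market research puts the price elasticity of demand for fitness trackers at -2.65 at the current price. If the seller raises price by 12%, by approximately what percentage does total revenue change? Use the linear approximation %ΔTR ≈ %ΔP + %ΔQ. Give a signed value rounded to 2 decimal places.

%ΔQ ≈ Ed × %ΔP = (-2.65) × (+12%) = -31.8000%
%ΔTR ≈ %ΔP + %ΔQ = (+12%) + (-31.8000%) = -19.8000%

-19.80%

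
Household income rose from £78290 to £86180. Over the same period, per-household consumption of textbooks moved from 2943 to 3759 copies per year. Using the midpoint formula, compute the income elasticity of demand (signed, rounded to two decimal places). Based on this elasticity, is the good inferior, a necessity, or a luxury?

%ΔQ = (3759 − 2943)/[( 2943 + 3759)/2] = 816/3351 = 0.243509…
%ΔIncome = (86180 − 78290)/[( 78290 + 86180)/2] = 7890/82235 = 0.095944…
E_income = (816/3351) / (7890/82235) = 2.5380…
E_income > 1 ⇒ normal good, luxury.

2.54; luxury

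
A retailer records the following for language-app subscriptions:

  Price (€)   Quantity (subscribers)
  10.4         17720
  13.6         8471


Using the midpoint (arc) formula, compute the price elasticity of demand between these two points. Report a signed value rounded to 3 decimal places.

%ΔQ = (8471 − 17720) / [(17720 + 8471)/2] = -9249/13095.5 = -0.706273…
%ΔP = (13.6 − 10.4) / [(10.4 + 13.6)/2] = 3.2/12 = 0.266666…
Arc Ed = %ΔQ / %ΔP = (-9249/13095.5) / (3.2/12) = -2.64852…

-2.649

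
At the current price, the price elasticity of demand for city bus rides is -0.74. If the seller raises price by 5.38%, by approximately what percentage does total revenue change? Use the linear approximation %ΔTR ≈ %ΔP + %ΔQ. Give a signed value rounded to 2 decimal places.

+1.40%

%ΔQ ≈ Ed × %ΔP = (-0.74) × (+5.38%) = -3.9812%
%ΔTR ≈ %ΔP + %ΔQ = (+5.38%) + (-3.9812%) = +1.3988%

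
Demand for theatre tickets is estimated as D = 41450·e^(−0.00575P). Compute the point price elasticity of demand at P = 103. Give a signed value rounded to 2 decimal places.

dD/dP = −0.00575·D = -131.82. At P = 103, D = 22925.2.
Ed = (dD/dP)·(P/D) = (-131.82) × (103/22925.2) = -0.5922…

-0.59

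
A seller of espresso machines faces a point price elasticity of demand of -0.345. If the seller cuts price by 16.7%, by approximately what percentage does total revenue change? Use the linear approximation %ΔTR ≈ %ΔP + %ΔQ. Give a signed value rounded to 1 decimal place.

-10.9%

%ΔQ ≈ Ed × %ΔP = (-0.345) × (-16.7%) = +5.7615%
%ΔTR ≈ %ΔP + %ΔQ = (-16.7%) + (+5.7615%) = -10.9385%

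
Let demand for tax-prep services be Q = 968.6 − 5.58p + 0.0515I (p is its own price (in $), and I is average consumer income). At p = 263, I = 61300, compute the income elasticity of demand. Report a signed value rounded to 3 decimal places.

At the given values, Q = 968.6 − 5.58(263) + 0.0515(61300) = 2658.01.
∂Q/∂I = 0.0515.
E = (0.0515) × (61300/2658.01) = 1.18771…

1.188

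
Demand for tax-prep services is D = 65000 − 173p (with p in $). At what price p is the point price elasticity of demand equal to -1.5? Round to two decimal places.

Ed = −173p/(65000 − 173p). Set this equal to -1.5:
173p = 1.5·(65000 − 173p) ⇒ 173p(1 + 1.5) = 1.5·65000
p = 1.5·65000 / (173·2.5) = 225.4335…

225.43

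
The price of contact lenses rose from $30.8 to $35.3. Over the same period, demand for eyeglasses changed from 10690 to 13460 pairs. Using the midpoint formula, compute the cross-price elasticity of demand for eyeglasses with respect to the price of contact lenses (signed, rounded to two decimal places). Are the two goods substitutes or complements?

1.68; substitutes

%ΔQ_{eyeglasses} = (13460 − 10690)/avg = 2770/12075 = 0.229399…
%ΔP_{contact lenses} = (35.3 − 30.8)/avg = 4.5/33.05 = 0.136157…
E_cross = (2770/12075) / (4.5/33.05) = 1.6848…
E_cross > 0 ⇒ the goods are substitutes.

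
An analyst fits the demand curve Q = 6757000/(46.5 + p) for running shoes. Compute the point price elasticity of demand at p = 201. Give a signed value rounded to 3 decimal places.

dQ/dp = −6757000/(46.5 + p)² = -110.307. At p = 201, Q = 27301.
Ed = (dQ/dp)·(p/Q) = (-110.307) × (201/27301) = -0.81212…

-0.812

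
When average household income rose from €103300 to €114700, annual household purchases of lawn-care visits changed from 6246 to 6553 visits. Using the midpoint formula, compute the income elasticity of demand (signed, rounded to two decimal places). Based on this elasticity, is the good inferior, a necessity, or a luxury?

0.46; necessity

%ΔQ = (6553 − 6246)/[( 6246 + 6553)/2] = 307/6399.5 = 0.047972…
%ΔIncome = (114700 − 103300)/[( 103300 + 114700)/2] = 11400/109000 = 0.104587…
E_income = (307/6399.5) / (11400/109000) = 0.4586…
0 < E_income < 1 ⇒ normal good, necessity.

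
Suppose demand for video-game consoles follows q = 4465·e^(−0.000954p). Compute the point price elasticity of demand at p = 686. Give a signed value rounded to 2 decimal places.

dq/dp = −0.000954·q = -2.21385. At p = 686, q = 2320.6.
Ed = (dq/dp)·(p/q) = (-2.21385) × (686/2320.6) = -0.6544…

-0.65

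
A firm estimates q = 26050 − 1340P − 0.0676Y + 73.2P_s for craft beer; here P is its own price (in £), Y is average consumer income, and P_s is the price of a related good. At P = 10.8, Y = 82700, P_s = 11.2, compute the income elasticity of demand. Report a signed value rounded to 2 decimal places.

At the given values, q = 26050 − 1340(10.8) − 0.0676(82700) + 73.2(11.2) = 6807.32.
∂q/∂Y = -0.0676.
E = (-0.0676) × (82700/6807.32) = -0.8212…

-0.82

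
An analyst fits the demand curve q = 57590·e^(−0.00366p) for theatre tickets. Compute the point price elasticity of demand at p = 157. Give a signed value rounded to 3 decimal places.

-0.575

dq/dp = −0.00366·q = -118.652. At p = 157, q = 32418.5.
Ed = (dq/dp)·(p/q) = (-118.652) × (157/32418.5) = -0.57462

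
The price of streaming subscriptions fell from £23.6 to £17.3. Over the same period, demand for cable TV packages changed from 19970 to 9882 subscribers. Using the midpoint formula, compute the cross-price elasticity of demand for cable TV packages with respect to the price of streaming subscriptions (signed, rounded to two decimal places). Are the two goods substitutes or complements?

2.19; substitutes

%ΔQ_{cable TV packages} = (9882 − 19970)/avg = -10088/14926 = -0.675867…
%ΔP_{streaming subscriptions} = (17.3 − 23.6)/avg = -6.3/20.45 = -0.308068…
E_cross = (-10088/14926) / (-6.3/20.45) = 2.1938…
E_cross > 0 ⇒ the goods are substitutes.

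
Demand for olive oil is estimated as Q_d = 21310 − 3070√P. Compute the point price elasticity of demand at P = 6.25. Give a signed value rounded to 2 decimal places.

dQ_d/dP = −3070/(2√P) = -614. At P = 6.25, Q_d = 13635.
Ed = (dQ_d/dP)·(P/Q_d) = (-614) × (6.25/13635) = -0.2814…

-0.28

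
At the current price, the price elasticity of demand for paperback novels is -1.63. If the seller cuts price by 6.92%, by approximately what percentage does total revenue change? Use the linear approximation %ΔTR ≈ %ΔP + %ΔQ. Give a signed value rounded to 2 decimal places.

+4.36%

%ΔQ ≈ Ed × %ΔP = (-1.63) × (-6.92%) = +11.2796%
%ΔTR ≈ %ΔP + %ΔQ = (-6.92%) + (+11.2796%) = +4.3596%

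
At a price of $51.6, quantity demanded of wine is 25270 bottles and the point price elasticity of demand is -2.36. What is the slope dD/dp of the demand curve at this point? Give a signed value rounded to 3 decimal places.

-1155.760

Ed = (dD/dp)·(p/D) ⇒ dD/dp = Ed·D/p = (-2.36)·25270/51.6 = -1155.75968…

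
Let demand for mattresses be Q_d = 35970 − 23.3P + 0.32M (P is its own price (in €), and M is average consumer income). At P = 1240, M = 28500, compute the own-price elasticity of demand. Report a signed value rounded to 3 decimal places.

At the given values, Q_d = 35970 − 23.3(1240) + 0.32(28500) = 16198.
∂Q_d/∂P = −23.3.
E = (-23.3) × (1240/16198) = -1.78367…

-1.784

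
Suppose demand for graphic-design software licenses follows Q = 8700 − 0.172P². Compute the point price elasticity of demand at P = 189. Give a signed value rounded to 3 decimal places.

dQ/dP = −2·0.172·P = -65.016. At P = 189, Q = 2555.988.
Ed = (dQ/dP)·(P/Q) = (-65.016) × (189/2555.988) = -4.80754…

-4.808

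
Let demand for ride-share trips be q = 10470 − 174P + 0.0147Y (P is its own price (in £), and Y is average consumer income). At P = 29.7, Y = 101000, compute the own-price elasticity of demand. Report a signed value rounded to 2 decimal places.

-0.76

At the given values, q = 10470 − 174(29.7) + 0.0147(101000) = 6786.9.
∂q/∂P = −174.
E = (-174) × (29.7/6786.9) = -0.7614…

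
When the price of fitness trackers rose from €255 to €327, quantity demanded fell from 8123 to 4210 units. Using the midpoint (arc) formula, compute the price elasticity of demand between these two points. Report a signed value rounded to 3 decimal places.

%ΔQ = (4210 − 8123) / [(8123 + 4210)/2] = -3913/6166.5 = -0.634557…
%ΔP = (327 − 255) / [(255 + 327)/2] = 72/291 = 0.247422…
Arc Ed = %ΔQ / %ΔP = (-3913/6166.5) / (72/291) = -2.56467…

-2.565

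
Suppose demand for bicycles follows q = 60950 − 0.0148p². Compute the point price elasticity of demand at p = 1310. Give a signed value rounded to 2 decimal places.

-1.43

dq/dp = −2·0.0148·p = -38.776. At p = 1310, q = 35551.72.
Ed = (dq/dp)·(p/q) = (-38.776) × (1310/35551.72) = -1.4288…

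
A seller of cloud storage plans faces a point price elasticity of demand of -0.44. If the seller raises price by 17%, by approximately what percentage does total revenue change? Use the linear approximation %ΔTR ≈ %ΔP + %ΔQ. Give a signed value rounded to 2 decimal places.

+9.52%

%ΔQ ≈ Ed × %ΔP = (-0.44) × (+17%) = -7.4800%
%ΔTR ≈ %ΔP + %ΔQ = (+17%) + (-7.4800%) = +9.5200%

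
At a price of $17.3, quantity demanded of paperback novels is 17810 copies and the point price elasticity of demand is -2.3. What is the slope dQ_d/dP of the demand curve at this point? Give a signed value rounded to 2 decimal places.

-2367.80

Ed = (dQ_d/dP)·(P/Q_d) ⇒ dQ_d/dP = Ed·Q_d/P = (-2.3)·17810/17.3 = -2367.8034…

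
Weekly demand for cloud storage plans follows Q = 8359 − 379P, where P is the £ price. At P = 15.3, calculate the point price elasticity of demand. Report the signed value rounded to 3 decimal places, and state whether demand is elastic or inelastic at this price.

dQ/dP = −379. At P = 15.3, Q = 8359 − 379(15.3) = 2560.3.
Ed = (dQ/dP)·(P/Q) = −379 × (15.3/2560.3) = -2.26485…
|Ed| = 2.265 > 1, so demand is elastic.

-2.265; elastic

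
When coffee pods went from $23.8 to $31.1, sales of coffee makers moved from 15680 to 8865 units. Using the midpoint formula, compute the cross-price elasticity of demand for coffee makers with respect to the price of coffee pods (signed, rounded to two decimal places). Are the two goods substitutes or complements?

-2.09; complements

%ΔQ_{coffee makers} = (8865 − 15680)/avg = -6815/12272.5 = -0.555306…
%ΔP_{coffee pods} = (31.1 − 23.8)/avg = 7.3/27.45 = 0.265938…
E_cross = (-6815/12272.5) / (7.3/27.45) = -2.0881…
E_cross < 0 ⇒ the goods are complements.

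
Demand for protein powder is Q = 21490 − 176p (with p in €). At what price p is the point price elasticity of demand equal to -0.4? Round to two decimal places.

Ed = −176p/(21490 − 176p). Set this equal to -0.4:
176p = 0.4·(21490 − 176p) ⇒ 176p(1 + 0.4) = 0.4·21490
p = 0.4·21490 / (176·1.4) = 34.8863…

34.89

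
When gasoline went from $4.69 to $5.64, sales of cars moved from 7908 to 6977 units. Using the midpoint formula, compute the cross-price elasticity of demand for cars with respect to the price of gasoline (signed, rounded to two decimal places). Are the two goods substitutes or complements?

%ΔQ_{cars} = (6977 − 7908)/avg = -931/7442.5 = -0.125092…
%ΔP_{gasoline} = (5.64 − 4.69)/avg = 0.95/5.165 = 0.183930…
E_cross = (-931/7442.5) / (0.95/5.165) = -0.6801…
E_cross < 0 ⇒ the goods are complements.

-0.68; complements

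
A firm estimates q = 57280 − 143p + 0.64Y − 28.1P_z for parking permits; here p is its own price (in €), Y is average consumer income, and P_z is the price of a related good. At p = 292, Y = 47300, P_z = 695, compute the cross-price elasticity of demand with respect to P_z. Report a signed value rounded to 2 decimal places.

-0.74

At the given values, q = 57280 − 143(292) + 0.64(47300) − 28.1(695) = 26266.5.
∂q/∂P_z = -28.1.
E = (-28.1) × (695/26266.5) = -0.7435…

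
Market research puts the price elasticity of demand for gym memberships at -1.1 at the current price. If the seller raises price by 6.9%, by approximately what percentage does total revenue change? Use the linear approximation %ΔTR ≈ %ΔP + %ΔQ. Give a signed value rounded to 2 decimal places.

%ΔQ ≈ Ed × %ΔP = (-1.1) × (+6.9%) = -7.5900%
%ΔTR ≈ %ΔP + %ΔQ = (+6.9%) + (-7.5900%) = -0.6900%

-0.69%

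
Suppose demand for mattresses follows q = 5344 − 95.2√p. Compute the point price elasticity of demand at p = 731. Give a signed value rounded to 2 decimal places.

dq/dp = −95.2/(2√p) = -1.76055. At p = 731, q = 2770.08.
Ed = (dq/dp)·(p/q) = (-1.76055) × (731/2770.08) = -0.4645…

-0.46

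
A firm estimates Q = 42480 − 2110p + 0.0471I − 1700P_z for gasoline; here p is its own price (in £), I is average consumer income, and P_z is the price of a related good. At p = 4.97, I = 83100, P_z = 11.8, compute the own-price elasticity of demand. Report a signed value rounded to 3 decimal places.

-0.662

At the given values, Q = 42480 − 2110(4.97) + 0.0471(83100) − 1700(11.8) = 15847.31.
∂Q/∂p = −2110.
E = (-2110) × (4.97/15847.31) = -0.66173…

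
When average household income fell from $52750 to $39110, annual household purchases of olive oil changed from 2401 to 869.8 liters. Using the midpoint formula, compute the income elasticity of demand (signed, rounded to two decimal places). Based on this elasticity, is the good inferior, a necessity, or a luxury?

3.15; luxury

%ΔQ = (869.8 − 2401)/[( 2401 + 869.8)/2] = -1531.2/1635.4 = -0.936284…
%ΔIncome = (39110 − 52750)/[( 52750 + 39110)/2] = -13640/45930 = -0.296973…
E_income = (-1531.2/1635.4) / (-13640/45930) = 3.1527…
E_income > 1 ⇒ normal good, luxury.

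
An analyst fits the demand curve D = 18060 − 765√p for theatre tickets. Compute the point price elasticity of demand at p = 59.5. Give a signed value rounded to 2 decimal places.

dD/dp = −765/(2√p) = -49.5876. At p = 59.5, D = 12159.1.
Ed = (dD/dp)·(p/D) = (-49.5876) × (59.5/12159.1) = -0.2426…

-0.24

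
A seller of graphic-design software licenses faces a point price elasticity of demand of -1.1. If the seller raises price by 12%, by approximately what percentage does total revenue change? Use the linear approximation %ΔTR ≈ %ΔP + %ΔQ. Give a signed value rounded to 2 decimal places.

-1.20%

%ΔQ ≈ Ed × %ΔP = (-1.1) × (+12%) = -13.2000%
%ΔTR ≈ %ΔP + %ΔQ = (+12%) + (-13.2000%) = -1.2000%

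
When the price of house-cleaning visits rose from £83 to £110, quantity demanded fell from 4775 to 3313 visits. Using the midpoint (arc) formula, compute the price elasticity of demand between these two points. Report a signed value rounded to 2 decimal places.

-1.29

%ΔQ = (3313 − 4775) / [(4775 + 3313)/2] = -1462/4044 = -0.361523…
%ΔP = (110 − 83) / [(83 + 110)/2] = 27/96.5 = 0.279792…
Arc Ed = %ΔQ / %ΔP = (-1462/4044) / (27/96.5) = -1.2921…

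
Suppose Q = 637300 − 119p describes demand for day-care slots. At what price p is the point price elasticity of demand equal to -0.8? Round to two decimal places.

Ed = −119p/(637300 − 119p). Set this equal to -0.8:
119p = 0.8·(637300 − 119p) ⇒ 119p(1 + 0.8) = 0.8·637300
p = 0.8·637300 / (119·1.8) = 2380.2054…

2380.21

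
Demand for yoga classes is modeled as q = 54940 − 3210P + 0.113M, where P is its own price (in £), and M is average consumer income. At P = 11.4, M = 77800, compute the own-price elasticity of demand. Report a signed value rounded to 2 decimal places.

At the given values, q = 54940 − 3210(11.4) + 0.113(77800) = 27137.4.
∂q/∂P = −3210.
E = (-3210) × (11.4/27137.4) = -1.3484…

-1.35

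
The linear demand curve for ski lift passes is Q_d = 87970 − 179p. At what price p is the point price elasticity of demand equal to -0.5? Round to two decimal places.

Ed = −179p/(87970 − 179p). Set this equal to -0.5:
179p = 0.5·(87970 − 179p) ⇒ 179p(1 + 0.5) = 0.5·87970
p = 0.5·87970 / (179·1.5) = 163.8175…

163.82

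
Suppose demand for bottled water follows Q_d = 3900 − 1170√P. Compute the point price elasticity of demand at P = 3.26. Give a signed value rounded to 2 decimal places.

-0.59

dQ_d/dP = −1170/(2√P) = -324.002. At P = 3.26, Q_d = 1787.51.
Ed = (dQ_d/dP)·(P/Q_d) = (-324.002) × (3.26/1787.51) = -0.5909…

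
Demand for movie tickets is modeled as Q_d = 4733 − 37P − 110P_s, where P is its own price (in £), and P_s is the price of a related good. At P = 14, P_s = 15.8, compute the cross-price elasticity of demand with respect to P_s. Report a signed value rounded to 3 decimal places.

-0.702

At the given values, Q_d = 4733 − 37(14) − 110(15.8) = 2477.
∂Q_d/∂P_s = -110.
E = (-110) × (15.8/2477) = -0.70165…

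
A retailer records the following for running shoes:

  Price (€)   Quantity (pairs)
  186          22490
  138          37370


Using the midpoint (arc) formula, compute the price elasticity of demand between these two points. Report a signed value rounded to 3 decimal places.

%ΔQ = (37370 − 22490) / [(22490 + 37370)/2] = 14880/29930 = 0.497160…
%ΔP = (138 − 186) / [(186 + 138)/2] = -48/162 = -0.296296…
Arc Ed = %ΔQ / %ΔP = (14880/29930) / (-48/162) = -1.67791…

-1.678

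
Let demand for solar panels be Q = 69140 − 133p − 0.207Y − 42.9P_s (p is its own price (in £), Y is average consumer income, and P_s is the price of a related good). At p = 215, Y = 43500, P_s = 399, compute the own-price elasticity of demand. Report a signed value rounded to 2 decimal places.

-1.98

At the given values, Q = 69140 − 133(215) − 0.207(43500) − 42.9(399) = 14423.4.
∂Q/∂p = −133.
E = (-133) × (215/14423.4) = -1.9825…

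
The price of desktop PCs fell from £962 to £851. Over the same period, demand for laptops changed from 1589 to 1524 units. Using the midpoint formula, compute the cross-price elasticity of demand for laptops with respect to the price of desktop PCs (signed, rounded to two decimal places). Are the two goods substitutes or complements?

0.34; substitutes

%ΔQ_{laptops} = (1524 − 1589)/avg = -65/1556.5 = -0.041760…
%ΔP_{desktop PCs} = (851 − 962)/avg = -111/906.5 = -0.122448…
E_cross = (-65/1556.5) / (-111/906.5) = 0.3410…
E_cross > 0 ⇒ the goods are substitutes.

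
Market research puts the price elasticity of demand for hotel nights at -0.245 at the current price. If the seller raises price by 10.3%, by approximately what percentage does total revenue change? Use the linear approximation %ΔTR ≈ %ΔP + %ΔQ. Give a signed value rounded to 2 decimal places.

%ΔQ ≈ Ed × %ΔP = (-0.245) × (+10.3%) = -2.5235%
%ΔTR ≈ %ΔP + %ΔQ = (+10.3%) + (-2.5235%) = +7.7765%

+7.78%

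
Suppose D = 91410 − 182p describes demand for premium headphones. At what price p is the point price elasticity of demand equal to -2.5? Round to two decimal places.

Ed = −182p/(91410 − 182p). Set this equal to -2.5:
182p = 2.5·(91410 − 182p) ⇒ 182p(1 + 2.5) = 2.5·91410
p = 2.5·91410 / (182·3.5) = 358.7519…

358.75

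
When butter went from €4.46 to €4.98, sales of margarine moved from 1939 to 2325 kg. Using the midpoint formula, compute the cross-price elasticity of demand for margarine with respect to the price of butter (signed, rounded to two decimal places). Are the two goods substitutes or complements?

1.64; substitutes

%ΔQ_{margarine} = (2325 − 1939)/avg = 386/2132 = 0.181050…
%ΔP_{butter} = (4.98 − 4.46)/avg = 0.52/4.72 = 0.110169…
E_cross = (386/2132) / (0.52/4.72) = 1.6433…
E_cross > 0 ⇒ the goods are substitutes.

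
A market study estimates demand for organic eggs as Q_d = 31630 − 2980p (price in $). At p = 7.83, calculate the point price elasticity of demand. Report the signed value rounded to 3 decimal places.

-2.812

dQ_d/dp = −2980. At p = 7.83, Q_d = 31630 − 2980(7.83) = 8296.6.
Ed = (dQ_d/dp)·(p/Q_d) = −2980 × (7.83/8296.6) = -2.81240…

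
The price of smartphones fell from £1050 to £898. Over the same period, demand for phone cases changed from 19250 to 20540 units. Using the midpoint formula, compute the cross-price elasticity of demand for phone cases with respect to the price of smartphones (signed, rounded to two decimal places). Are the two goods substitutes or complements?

%ΔQ_{phone cases} = (20540 − 19250)/avg = 1290/19895 = 0.064840…
%ΔP_{smartphones} = (898 − 1050)/avg = -152/974 = -0.156057…
E_cross = (1290/19895) / (-152/974) = -0.4154…
E_cross < 0 ⇒ the goods are complements.

-0.42; complements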